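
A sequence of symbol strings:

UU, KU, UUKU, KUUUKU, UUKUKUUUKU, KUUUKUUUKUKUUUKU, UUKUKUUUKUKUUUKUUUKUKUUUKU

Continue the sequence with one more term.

This is a Fibonacci-style word recurrence s(k) = s(k−2)·s(k−1): e.g. UU·KU = UUKU.
So term 8 is KUUUKUUUKUKUUUKU·UUKUKUUUKUKUUUKUUUKUKUUUKU.

KUUUKUUUKUKUUUKUUUKUKUUUKUKUUUKUUUKUKUUUKU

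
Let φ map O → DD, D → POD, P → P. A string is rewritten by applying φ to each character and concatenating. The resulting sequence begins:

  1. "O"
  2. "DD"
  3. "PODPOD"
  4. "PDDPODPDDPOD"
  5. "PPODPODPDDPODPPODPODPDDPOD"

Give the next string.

Rewriting the 26 symbols of PPODPODPDDPODPPODPODPDDPOD one by one yields P P DD POD P DD POD P POD POD P DD POD P P DD POD P DD POD P POD POD P DD POD; concatenated:

PPDDPODPDDPODPPODPODPDDPODPPDDPODPDDPODPPODPODPDDPOD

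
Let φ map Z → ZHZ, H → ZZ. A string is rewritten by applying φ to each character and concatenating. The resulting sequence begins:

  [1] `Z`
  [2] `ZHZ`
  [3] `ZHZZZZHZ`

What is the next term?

ZHZZZZHZZHZZHZZHZZZZHZ

Rewriting each symbol of ZHZZZZHZ: Z→ZHZ, H→ZZ, Z→ZHZ, Z→ZHZ, Z→ZHZ, Z→ZHZ, H→ZZ, Z→ZHZ, which concatenates to ZHZ ZZ ZHZ ZHZ ZHZ ZHZ ZZ ZHZ.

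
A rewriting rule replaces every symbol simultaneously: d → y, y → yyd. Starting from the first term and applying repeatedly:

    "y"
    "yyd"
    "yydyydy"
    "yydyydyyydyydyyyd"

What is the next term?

yydyydyyydyydyyydyydyydyyydyydyyydyydyydy

Applying the rule to each of the 17 symbols of yydyydyyydyydyyyd gives the pieces yyd yyd y yyd yyd y yyd yyd yyd y yyd yyd y yyd yyd yyd y, which concatenate to the answer.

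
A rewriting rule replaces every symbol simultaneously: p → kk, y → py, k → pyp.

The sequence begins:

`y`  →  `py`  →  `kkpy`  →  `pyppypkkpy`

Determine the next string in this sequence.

kkpykkkkpykkpyppypkkpy

Rewriting each symbol of pyppypkkpy: p→kk, y→py, p→kk, p→kk, y→py, p→kk, k→pyp, k→pyp, p→kk, y→py, which concatenates to kk py kk kk py kk pyp pyp kk py.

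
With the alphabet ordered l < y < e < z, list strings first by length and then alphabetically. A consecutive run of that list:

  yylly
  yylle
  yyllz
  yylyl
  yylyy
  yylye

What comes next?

yylyz

Treat yylye as a base-4 numeral over the given alphabet and add one, carrying through any trailing z's.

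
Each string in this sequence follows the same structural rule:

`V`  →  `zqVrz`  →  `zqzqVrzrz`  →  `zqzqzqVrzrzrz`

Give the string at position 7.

zqzqzqzqzqzqVrzrzrzrzrzrz

s(k+1) = zq·s(k)·rz, so each term gains zq as a prefix and rz as a suffix.
From zqzqzqVrzrzrz, 3 further steps: zqzqzqVrzrzrz → zqzqzqzqVrzrzrzrz → zqzqzqzqzqVrzrzrzrzrz → (answer).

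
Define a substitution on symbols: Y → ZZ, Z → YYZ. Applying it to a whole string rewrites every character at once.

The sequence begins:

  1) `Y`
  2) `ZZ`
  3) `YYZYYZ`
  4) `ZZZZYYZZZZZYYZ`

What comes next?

φ(ZZZZYYZZZZZYYZ) expands symbol-by-symbol to YYZ YYZ YYZ YYZ ZZ ZZ YYZ YYZ YYZ YYZ YYZ ZZ ZZ YYZ; joining the 14 pieces gives the next term.

YYZYYZYYZYYZZZZZYYZYYZYYZYYZYYZZZZZYYZ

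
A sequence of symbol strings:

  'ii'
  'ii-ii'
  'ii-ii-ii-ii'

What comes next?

s(k+1) = s(k)·-·s(k) — each term doubles the last with '-' between the halves.
Doubling ii-ii-ii-ii with '-' between the halves:

ii-ii-ii-ii-ii-ii-ii-ii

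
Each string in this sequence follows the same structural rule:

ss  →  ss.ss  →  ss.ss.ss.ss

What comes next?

Every step duplicates the string with '.' between the halves.
Doubling ss.ss.ss.ss with '.' between the halves:

ss.ss.ss.ss.ss.ss.ss.ss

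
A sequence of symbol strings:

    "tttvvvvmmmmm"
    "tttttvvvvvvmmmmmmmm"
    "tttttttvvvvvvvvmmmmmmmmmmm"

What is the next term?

tttttttttvvvvvvvvvvmmmmmmmmmmmmmm

Term n consists of 2n-1 t's, followed by 2n v's, followed by 3n-1 m's, where the shown terms are n = 2, 3, 4.
For the next term, n = 5, so the run lengths are 9, 10, 14.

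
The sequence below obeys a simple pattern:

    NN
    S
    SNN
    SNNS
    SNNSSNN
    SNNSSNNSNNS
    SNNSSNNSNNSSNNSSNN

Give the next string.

SNNSSNNSNNSSNNSSNNSNNSSNNSNNS

This is a Fibonacci-style word recurrence s(k) = s(k−1)·s(k−2): e.g. S·NN = SNN.
The next term joins SNNSSNNSNNSSNNSSNN and SNNSSNNSNNS.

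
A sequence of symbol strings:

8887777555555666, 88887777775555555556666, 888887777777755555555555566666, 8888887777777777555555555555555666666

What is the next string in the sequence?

Each string has the form 8^{n+2} 7^{2n+2} 5^{3n+3} 6^{n+2} (n = 1, 2, …).
For the next term, n = 5, so the run lengths are 7, 12, 18, 7.

88888887777777777775555555555555555556666666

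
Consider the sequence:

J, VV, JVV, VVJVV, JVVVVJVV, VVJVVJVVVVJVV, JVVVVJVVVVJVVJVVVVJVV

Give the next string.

VVJVVJVVVVJVVJVVVVJVVVVJVVJVVVVJVV

Each term (from the third on) is the two preceding terms concatenated in order: term 3 = J·VV = JVV.
The next term joins VVJVVJVVVVJVV and JVVVVJVVVVJVVJVVVVJVV.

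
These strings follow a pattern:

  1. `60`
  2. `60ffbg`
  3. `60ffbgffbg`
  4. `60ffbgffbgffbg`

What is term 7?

Every step adds ffbg to the end: s(k+1) = s(k)·ffbg.
From 60ffbgffbgffbg, 3 further steps: 60ffbgffbgffbg → 60ffbgffbgffbgffbg → 60ffbgffbgffbgffbgffbg → (answer).

60ffbgffbgffbgffbgffbgffbg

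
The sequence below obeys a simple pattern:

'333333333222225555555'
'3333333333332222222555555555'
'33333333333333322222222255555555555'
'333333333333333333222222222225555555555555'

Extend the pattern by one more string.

3333333333333333333332222222222222555555555555555

Each string has the form 3^{3n} 2^{2n-1} 5^{2n+1}, where the shown terms are n = 3, 4, 5, 6.
At n = 7 the blocks have lengths 21, 13, 15.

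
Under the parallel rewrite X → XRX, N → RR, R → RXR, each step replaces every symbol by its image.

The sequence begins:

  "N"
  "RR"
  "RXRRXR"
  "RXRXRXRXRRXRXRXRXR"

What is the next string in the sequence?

Rewriting the 18 symbols of RXRXRXRXRRXRXRXRXR one by one yields RXR XRX RXR XRX RXR XRX RXR XRX RXR RXR XRX RXR XRX RXR XRX RXR XRX RXR; concatenated:

RXRXRXRXRXRXRXRXRXRXRXRXRXRRXRXRXRXRXRXRXRXRXRXRXRXRXR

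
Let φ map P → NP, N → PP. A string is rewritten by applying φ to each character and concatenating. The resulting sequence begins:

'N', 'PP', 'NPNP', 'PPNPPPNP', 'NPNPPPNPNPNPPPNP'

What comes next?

PPNPPPNPNPNPPPNPPPNPPPNPNPNPPPNP

φ(NPNPPPNPNPNPPPNP) expands symbol-by-symbol to PP NP PP NP NP NP PP NP PP NP PP NP NP NP PP NP; joining the 16 pieces gives the next term.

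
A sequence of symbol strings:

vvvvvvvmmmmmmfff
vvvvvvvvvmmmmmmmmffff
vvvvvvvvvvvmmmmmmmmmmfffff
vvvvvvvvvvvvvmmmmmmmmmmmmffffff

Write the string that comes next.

vvvvvvvvvvvvvvvmmmmmmmmmmmmmmfffffff

Term n consists of 2n+1 v's, followed by 2n m's, followed by n f's, where the shown terms are n = 3, 4, 5, 6.
Setting n = 7 gives 15, 14, 7 characters in each block.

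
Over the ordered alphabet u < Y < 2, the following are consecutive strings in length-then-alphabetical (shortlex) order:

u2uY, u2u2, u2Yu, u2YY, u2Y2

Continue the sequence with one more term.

u22u

Find the rightmost character of u2Y2 below 2, bump it to the next letter, and reset everything to its right to u.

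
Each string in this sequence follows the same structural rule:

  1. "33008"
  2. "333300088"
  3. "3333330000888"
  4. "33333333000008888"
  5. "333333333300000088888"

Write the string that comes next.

3333333333330000000888888

Each string has the form 3^{2n} 0^{n+1} 8^{n} (n = 1, 2, …).
At n = 6 the blocks have lengths 12, 7, 6.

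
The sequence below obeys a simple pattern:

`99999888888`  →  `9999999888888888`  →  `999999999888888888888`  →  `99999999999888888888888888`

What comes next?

Each string has the form 9^{2n+1} 8^{3n}, where the shown terms are n = 2, 3, 4, 5.
At n = 6 the blocks have lengths 13, 18.

9999999999999888888888888888888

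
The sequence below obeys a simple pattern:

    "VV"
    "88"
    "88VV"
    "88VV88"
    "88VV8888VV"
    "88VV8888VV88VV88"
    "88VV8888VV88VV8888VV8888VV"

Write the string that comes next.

88VV8888VV88VV8888VV8888VV88VV8888VV88VV88

This is a Fibonacci-style word recurrence s(k) = s(k−1)·s(k−2): e.g. 88·VV = 88VV.
So term 8 is 88VV8888VV88VV8888VV8888VV·88VV8888VV88VV88.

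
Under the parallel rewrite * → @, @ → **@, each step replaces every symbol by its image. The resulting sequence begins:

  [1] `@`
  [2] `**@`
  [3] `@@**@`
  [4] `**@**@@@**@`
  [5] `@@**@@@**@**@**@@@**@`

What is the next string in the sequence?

**@**@@@**@**@**@@@**@@@**@@@**@**@**@@@**@

Replace each of the 21 characters of @@**@@@**@**@**@@@**@ in place — **@ **@ @ @ **@ **@ **@ @ @ **@ @ @ **@ @ @ **@ **@ **@ @ @ **@ — and concatenate.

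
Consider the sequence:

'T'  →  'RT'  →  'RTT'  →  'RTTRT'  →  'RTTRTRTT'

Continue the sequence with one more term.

RTTRTRTTRTTRT

Each term (from the third on) is the previous term followed by the one before it: term 3 = RT·T = RTT.
The next term joins RTTRTRTT and RTTRT.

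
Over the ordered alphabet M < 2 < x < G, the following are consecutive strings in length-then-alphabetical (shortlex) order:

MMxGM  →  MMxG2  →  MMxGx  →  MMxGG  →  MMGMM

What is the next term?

The successor of MMGMM increments the rightmost position that isn't already G and resets every position after it to M.

MMGM2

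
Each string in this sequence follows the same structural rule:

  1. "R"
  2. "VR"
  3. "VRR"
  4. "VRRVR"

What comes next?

Each term (from the third on) is the previous term followed by the one before it: term 3 = VR·R = VRR.
The next term joins VRRVR and VRR.

VRRVRVRR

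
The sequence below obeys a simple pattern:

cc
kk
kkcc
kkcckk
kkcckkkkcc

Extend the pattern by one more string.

kkcckkkkcckkcckk

This is a Fibonacci-style word recurrence s(k) = s(k−1)·s(k−2): e.g. kk·cc = kkcc.
The next term joins kkcckkkkcc and kkcckk.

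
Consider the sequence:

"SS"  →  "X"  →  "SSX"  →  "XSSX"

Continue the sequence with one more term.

SSXXSSX

This is a Fibonacci-style word recurrence s(k) = s(k−2)·s(k−1): e.g. SS·X = SSX.
The next term joins SSX and XSSX.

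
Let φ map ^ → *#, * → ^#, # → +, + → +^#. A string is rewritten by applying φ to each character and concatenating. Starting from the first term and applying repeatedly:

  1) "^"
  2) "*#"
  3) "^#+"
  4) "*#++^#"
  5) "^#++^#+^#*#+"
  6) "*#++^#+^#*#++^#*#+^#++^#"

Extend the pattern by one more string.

Applying the rule to each of the 24 symbols of *#++^#+^#*#++^#*#+^#++^# gives the pieces ^# + +^# +^# *# + +^# *# + ^# + +^# +^# *# + ^# + +^# *# + +^# +^# *# +, which concatenate to the answer.

^#++^#+^#*#++^#*#+^#++^#+^#*#+^#++^#*#++^#+^#*#+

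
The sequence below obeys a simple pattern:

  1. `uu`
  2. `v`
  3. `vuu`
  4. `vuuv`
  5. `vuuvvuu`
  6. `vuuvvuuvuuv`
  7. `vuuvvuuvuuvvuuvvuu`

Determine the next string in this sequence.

Each term (from the third on) is the previous term followed by the one before it: term 3 = v·uu = vuu.
The next term joins vuuvvuuvuuvvuuvvuu and vuuvvuuvuuv.

vuuvvuuvuuvvuuvvuuvuuvvuuvuuv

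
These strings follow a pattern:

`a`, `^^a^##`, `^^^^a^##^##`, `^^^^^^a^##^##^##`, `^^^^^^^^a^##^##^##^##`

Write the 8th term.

s(k+1) = ^^·s(k)·^##, so each term gains ^^ as a prefix and ^## as a suffix.
From ^^^^^^^^a^##^##^##^##, 3 further steps: ^^^^^^^^a^##^##^##^## → ^^^^^^^^^^a^##^##^##^##^## → ^^^^^^^^^^^^a^##^##^##^##^##^## → (answer).

^^^^^^^^^^^^^^a^##^##^##^##^##^##^##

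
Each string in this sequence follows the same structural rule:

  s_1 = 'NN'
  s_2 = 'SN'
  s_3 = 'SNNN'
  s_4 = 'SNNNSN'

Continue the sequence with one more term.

SNNNSNSNNN

This is a Fibonacci-style word recurrence s(k) = s(k−1)·s(k−2): e.g. SN·NN = SNNN.
The next term joins SNNNSN and SNNN.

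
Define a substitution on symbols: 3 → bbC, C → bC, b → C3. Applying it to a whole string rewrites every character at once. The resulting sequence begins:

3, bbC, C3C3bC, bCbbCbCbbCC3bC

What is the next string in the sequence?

C3bCC3C3bCC3bCC3C3bCbCbbCC3bC

Replace each of the 14 characters of bCbbCbCbbCC3bC in place — C3 bC C3 C3 bC C3 bC C3 C3 bC bC bbC C3 bC — and concatenate.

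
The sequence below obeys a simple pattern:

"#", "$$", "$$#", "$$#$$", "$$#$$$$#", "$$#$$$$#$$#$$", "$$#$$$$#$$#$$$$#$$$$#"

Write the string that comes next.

$$#$$$$#$$#$$$$#$$$$#$$#$$$$#$$#$$

This is a Fibonacci-style word recurrence s(k) = s(k−1)·s(k−2): e.g. $$·# = $$#.
Continuing: $$#$$$$#$$#$$$$#$$$$# · $$#$$$$#$$#$$ gives term 8.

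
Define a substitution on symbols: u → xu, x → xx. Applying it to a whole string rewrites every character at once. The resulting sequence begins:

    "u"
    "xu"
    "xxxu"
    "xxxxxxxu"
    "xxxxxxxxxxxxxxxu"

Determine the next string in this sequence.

Rewriting the 16 symbols of xxxxxxxxxxxxxxxu one by one yields xx xx xx xx xx xx xx xx xx xx xx xx xx xx xx xu; concatenated:

xxxxxxxxxxxxxxxxxxxxxxxxxxxxxxxu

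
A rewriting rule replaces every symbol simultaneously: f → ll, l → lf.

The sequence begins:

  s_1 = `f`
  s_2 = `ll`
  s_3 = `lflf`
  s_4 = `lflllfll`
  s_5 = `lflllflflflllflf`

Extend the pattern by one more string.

Applying the rule to each of the 16 symbols of lflllflflflllflf gives the pieces lf ll lf lf lf ll lf ll lf ll lf lf lf ll lf ll, which concatenate to the answer.

lflllflflflllflllflllflflflllfll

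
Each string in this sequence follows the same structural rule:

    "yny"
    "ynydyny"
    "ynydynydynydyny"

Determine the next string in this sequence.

s(k+1) = s(k)·d·s(k) — each term doubles the last with 'd' between the halves.
Doubling ynydynydynydyny with 'd' between the halves:

ynydynydynydynydynydynydynydyny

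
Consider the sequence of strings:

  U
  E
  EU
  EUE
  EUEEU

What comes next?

Each term (from the third on) is the previous term followed by the one before it: term 3 = E·U = EU.
The next term joins EUEEU and EUE.

EUEEUEUE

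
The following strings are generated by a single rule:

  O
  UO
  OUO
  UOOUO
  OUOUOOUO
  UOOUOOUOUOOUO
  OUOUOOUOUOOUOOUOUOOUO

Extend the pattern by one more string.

Each term (from the third on) is the two preceding terms concatenated in order: term 3 = O·UO = OUO.
Continuing: UOOUOOUOUOOUO · OUOUOOUOUOOUOOUOUOOUO gives term 8.

UOOUOOUOUOOUOOUOUOOUOUOOUOOUOUOOUO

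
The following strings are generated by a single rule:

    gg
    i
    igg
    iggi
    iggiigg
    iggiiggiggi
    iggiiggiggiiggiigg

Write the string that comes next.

From term 3 onward, concatenate the last term with the second-to-last: i·gg = igg, igg·i = iggi, …
The next term joins iggiiggiggiiggiigg and iggiiggiggi.

iggiiggiggiiggiiggiggiiggiggi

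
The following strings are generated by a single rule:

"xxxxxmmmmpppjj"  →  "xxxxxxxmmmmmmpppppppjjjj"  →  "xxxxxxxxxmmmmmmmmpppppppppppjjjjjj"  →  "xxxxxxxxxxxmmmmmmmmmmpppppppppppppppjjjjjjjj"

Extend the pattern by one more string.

Reading off run lengths: x runs 5, 7, 9, 11; m runs 4, 6, 8, 10; p runs 3, 7, 11, 15; j runs 2, 4, 6, 8 — each is linear in n (n = 1, 2, …).
Setting n = 5 gives 13, 12, 19, 10 characters in each block.

xxxxxxxxxxxxxmmmmmmmmmmmmpppppppppppppppppppjjjjjjjjjj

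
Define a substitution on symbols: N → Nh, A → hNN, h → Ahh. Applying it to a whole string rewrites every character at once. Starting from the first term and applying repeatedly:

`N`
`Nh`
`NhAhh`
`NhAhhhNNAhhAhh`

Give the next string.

Rewriting the 14 symbols of NhAhhhNNAhhAhh one by one yields Nh Ahh hNN Ahh Ahh Ahh Nh Nh hNN Ahh Ahh hNN Ahh Ahh; concatenated:

NhAhhhNNAhhAhhAhhNhNhhNNAhhAhhhNNAhhAhh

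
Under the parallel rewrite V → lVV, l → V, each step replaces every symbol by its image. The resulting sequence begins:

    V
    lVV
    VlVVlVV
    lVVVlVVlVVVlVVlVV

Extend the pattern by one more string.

Rewriting the 17 symbols of lVVVlVVlVVVlVVlVV one by one yields V lVV lVV lVV V lVV lVV V lVV lVV lVV V lVV lVV V lVV lVV; concatenated:

VlVVlVVlVVVlVVlVVVlVVlVVlVVVlVVlVVVlVVlVV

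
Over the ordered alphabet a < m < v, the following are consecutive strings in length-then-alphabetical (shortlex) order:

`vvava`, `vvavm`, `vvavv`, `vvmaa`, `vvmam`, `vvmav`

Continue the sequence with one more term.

Treat vvmav as a base-3 numeral over the given alphabet and add one, carrying through any trailing v's.

vvmma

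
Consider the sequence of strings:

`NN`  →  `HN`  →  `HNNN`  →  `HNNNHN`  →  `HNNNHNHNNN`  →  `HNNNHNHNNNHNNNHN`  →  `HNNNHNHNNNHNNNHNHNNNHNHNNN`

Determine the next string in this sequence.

HNNNHNHNNNHNNNHNHNNNHNHNNNHNNNHNHNNNHNNNHN

Each term (from the third on) is the previous term followed by the one before it: term 3 = HN·NN = HNNN.
Continuing: HNNNHNHNNNHNNNHNHNNNHNHNNN · HNNNHNHNNNHNNNHN gives term 8.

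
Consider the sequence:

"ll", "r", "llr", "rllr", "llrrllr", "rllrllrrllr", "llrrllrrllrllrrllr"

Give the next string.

rllrllrrllrllrrllrrllrllrrllr

This is a Fibonacci-style word recurrence s(k) = s(k−2)·s(k−1): e.g. ll·r = llr.
The next term joins rllrllrrllr and llrrllrrllrllrrllr.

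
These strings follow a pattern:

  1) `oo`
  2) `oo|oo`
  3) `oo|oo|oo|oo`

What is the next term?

s(k+1) = s(k)·|·s(k) — each term doubles the last with '|' between the halves.
One more doubling of oo|oo|oo|oo gives the answer.

oo|oo|oo|oo|oo|oo|oo|oo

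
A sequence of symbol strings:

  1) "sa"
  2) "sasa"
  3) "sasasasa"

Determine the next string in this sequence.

Every step duplicates the string.
One more doubling of sasasasa gives the answer.

sasasasasasasasa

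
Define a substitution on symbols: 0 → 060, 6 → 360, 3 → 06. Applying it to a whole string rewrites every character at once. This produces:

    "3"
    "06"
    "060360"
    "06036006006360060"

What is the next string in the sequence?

0603600600636006006036006006036006360060060360060

Replace each of the 17 characters of 06036006006360060 in place — 060 360 060 06 360 060 060 360 060 060 360 06 360 060 060 360 060 — and concatenate.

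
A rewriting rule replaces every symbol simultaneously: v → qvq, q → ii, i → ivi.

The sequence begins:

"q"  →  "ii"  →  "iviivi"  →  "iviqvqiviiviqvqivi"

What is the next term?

Applying the rule to each of the 18 symbols of iviqvqiviiviqvqivi gives the pieces ivi qvq ivi ii qvq ii ivi qvq ivi ivi qvq ivi ii qvq ii ivi qvq ivi, which concatenate to the answer.

iviqvqiviiiqvqiiiviqvqiviiviqvqiviiiqvqiiiviqvqivi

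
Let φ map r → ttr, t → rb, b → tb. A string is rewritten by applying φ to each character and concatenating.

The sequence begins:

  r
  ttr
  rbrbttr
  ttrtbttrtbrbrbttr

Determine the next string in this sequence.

Rewriting the 17 symbols of ttrtbttrtbrbrbttr one by one yields rb rb ttr rb tb rb rb ttr rb tb ttr tb ttr tb rb rb ttr; concatenated:

rbrbttrrbtbrbrbttrrbtbttrtbttrtbrbrbttr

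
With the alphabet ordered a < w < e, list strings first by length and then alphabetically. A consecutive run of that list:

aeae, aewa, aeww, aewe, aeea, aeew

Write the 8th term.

Continuing the enumeration 2 steps past aeew: aeew → aeee → (answer).

waaa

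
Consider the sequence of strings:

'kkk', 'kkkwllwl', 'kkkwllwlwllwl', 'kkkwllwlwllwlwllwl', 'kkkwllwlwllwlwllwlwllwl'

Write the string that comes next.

Every step adds wllwl to the end: s(k+1) = s(k)·wllwl.
Applying this once more to kkkwllwlwllwlwllwlwllwl:

kkkwllwlwllwlwllwlwllwlwllwl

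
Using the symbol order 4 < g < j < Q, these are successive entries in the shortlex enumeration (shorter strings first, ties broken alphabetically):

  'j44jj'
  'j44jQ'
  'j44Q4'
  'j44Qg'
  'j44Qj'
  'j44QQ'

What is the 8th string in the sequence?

Stepping forward 2 times from j44QQ: j44QQ → j4g44, then the target.

j4g4g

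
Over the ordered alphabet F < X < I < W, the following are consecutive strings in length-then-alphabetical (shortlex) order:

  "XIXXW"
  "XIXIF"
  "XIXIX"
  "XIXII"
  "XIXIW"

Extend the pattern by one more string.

Find the rightmost character of XIXIW below W, bump it to the next letter, and reset everything to its right to F.

XIXWF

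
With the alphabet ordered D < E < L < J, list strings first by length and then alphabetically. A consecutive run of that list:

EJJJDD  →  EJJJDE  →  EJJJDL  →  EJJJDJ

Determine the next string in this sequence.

Find the rightmost character of EJJJDJ below J, bump it to the next letter, and reset everything to its right to D.

EJJJED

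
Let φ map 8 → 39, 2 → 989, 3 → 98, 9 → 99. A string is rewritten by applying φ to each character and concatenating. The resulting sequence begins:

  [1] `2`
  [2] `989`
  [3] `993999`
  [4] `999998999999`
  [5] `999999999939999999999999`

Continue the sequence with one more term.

Applying the rule to each of the 24 symbols of 999999999939999999999999 gives the pieces 99 99 99 99 99 99 99 99 99 99 98 99 99 99 99 99 99 99 99 99 99 99 99 99, which concatenate to the answer.

999999999999999999999899999999999999999999999999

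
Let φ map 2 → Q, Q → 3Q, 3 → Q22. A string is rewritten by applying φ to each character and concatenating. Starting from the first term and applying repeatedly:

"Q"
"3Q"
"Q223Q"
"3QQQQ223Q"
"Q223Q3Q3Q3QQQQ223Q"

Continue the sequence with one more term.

φ(Q223Q3Q3Q3QQQQ223Q) expands symbol-by-symbol to 3Q Q Q Q22 3Q Q22 3Q Q22 3Q Q22 3Q 3Q 3Q 3Q Q Q Q22 3Q; joining the 18 pieces gives the next term.

3QQQQ223QQ223QQ223QQ223Q3Q3Q3QQQQ223Q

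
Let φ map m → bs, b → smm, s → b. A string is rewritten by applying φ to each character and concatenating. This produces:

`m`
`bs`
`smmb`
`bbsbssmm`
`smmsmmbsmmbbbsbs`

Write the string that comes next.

Applying the rule to each of the 16 symbols of smmsmmbsmmbbbsbs gives the pieces b bs bs b bs bs smm b bs bs smm smm smm b smm b, which concatenate to the answer.

bbsbsbbsbssmmbbsbssmmsmmsmmbsmmb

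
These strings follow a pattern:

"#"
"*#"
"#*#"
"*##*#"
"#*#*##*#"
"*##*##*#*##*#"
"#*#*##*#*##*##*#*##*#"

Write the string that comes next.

*##*##*#*##*##*#*##*#*##*##*#*##*#

Each term (from the third on) is the two preceding terms concatenated in order: term 3 = #·*# = #*#.
Continuing: *##*##*#*##*# · #*#*##*#*##*##*#*##*# gives term 8.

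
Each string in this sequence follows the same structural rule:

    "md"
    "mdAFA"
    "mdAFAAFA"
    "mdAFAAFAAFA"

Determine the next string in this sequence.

The strings grow by a fixed suffix AFA each time.
One more step from mdAFAAFAAFA gives the answer.

mdAFAAFAAFAAFA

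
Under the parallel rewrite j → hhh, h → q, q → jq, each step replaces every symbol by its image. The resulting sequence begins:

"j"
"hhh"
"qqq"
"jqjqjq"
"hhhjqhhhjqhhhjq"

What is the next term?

Rewriting the 15 symbols of hhhjqhhhjqhhhjq one by one yields q q q hhh jq q q q hhh jq q q q hhh jq; concatenated:

qqqhhhjqqqqhhhjqqqqhhhjq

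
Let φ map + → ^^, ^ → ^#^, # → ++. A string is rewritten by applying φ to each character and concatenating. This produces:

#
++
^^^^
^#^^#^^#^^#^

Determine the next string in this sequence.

Expanding ^#^^#^^#^^#^: ^→^#^, #→++, ^→^#^, ^→^#^, #→++, ^→^#^, ^→^#^, #→++, ^→^#^, ^→^#^, #→++, ^→^#^. Concatenated: ^#^ ++ ^#^ ^#^ ++ ^#^ ^#^ ++ ^#^ ^#^ ++ ^#^.

^#^++^#^^#^++^#^^#^++^#^^#^++^#^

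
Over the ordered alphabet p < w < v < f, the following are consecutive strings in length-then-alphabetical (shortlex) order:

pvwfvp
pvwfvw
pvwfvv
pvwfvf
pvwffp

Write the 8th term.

Continuing the enumeration 3 steps past pvwffp: pvwffp → pvwffw → pvwffv → (answer).

pvwfff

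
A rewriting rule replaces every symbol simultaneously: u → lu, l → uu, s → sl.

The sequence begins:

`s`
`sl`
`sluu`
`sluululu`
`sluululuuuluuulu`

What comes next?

Rewriting the 16 symbols of sluululuuuluuulu one by one yields sl uu lu lu uu lu uu lu lu lu uu lu lu lu uu lu; concatenated:

sluululuuuluuulululuuulululuuulu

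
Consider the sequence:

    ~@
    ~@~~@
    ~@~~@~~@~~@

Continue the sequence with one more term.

Every step duplicates the string with '~' between the halves.
So the next term is two copies of ~@~~@~~@~~@ with '~' between the halves.

~@~~@~~@~~@~~@~~@~~@~~@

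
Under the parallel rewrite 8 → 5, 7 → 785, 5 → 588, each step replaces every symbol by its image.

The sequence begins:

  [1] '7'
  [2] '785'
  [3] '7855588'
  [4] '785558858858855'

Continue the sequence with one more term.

Rewriting the 15 symbols of 785558858858855 one by one yields 785 5 588 588 588 5 5 588 5 5 588 5 5 588 588; concatenated:

7855588588588555885558855588588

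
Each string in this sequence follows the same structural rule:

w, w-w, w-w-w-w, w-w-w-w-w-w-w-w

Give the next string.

s(k+1) = s(k)·-·s(k) — each term doubles the last with '-' between the halves.
One more doubling of w-w-w-w-w-w-w-w gives the answer.

w-w-w-w-w-w-w-w-w-w-w-w-w-w-w-w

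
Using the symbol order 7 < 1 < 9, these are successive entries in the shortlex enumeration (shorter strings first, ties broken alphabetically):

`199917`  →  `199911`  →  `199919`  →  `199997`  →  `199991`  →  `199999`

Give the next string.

977777

Find the rightmost character of 199999 below 9, bump it to the next letter, and reset everything to its right to 7.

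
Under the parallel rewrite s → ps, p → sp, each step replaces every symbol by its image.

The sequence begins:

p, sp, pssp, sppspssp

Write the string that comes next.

psspsppssppspssp

Rewriting each symbol of sppspssp: s→ps, p→sp, p→sp, s→ps, p→sp, s→ps, s→ps, p→sp, which concatenates to ps sp sp ps sp ps ps sp.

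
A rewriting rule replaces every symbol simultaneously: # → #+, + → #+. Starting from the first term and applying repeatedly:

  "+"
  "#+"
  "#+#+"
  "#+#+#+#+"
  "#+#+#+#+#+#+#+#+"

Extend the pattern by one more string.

#+#+#+#+#+#+#+#+#+#+#+#+#+#+#+#+

Replace each of the 16 characters of #+#+#+#+#+#+#+#+ in place — #+ #+ #+ #+ #+ #+ #+ #+ #+ #+ #+ #+ #+ #+ #+ #+ — and concatenate.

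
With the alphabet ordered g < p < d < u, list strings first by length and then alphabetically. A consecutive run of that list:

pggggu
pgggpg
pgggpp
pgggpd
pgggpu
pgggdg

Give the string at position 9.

Advancing 3 positions from pgggdg through pgggdg → pgggdp → pgggdd reaches term 9.

pgggdu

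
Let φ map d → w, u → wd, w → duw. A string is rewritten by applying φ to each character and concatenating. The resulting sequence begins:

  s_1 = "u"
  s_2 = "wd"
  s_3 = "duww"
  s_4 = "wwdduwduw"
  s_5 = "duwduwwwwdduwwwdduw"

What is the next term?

wwdduwwwdduwduwduwduwwwwdduwduwduwwwwdduw

Applying the rule to each of the 19 symbols of duwduwwwwdduwwwdduw gives the pieces w wd duw w wd duw duw duw duw w w wd duw duw duw w w wd duw, which concatenate to the answer.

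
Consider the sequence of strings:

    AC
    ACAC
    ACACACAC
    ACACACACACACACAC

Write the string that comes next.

Each string is two copies of the previous one concatenated.
One more doubling of ACACACACACACACAC gives the answer.

ACACACACACACACACACACACACACACACAC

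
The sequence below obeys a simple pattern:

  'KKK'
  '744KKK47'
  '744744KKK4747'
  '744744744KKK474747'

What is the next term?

Each term wraps the previous one in 744 on the left and 47 on the right.
One more step from 744744744KKK474747 gives the answer.

744744744744KKK47474747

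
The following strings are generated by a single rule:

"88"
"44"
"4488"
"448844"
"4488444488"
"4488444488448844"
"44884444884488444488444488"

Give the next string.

This is a Fibonacci-style word recurrence s(k) = s(k−1)·s(k−2): e.g. 44·88 = 4488.
The next term joins 44884444884488444488444488 and 4488444488448844.

448844448844884444884444884488444488448844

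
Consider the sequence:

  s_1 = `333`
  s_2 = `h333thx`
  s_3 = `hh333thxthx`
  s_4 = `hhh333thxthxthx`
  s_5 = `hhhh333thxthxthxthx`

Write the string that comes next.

hhhhh333thxthxthxthxthx

s(k+1) = h·s(k)·thx, so each term gains h as a prefix and thx as a suffix.
One more step from hhhh333thxthxthxthx gives the answer.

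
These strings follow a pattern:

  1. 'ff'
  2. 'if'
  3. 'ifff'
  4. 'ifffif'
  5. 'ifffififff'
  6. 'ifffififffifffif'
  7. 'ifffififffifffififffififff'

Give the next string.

ifffififffifffififffififffifffififffifffif

This is a Fibonacci-style word recurrence s(k) = s(k−1)·s(k−2): e.g. if·ff = ifff.
Continuing: ifffififffifffififffififff · ifffififffifffif gives term 8.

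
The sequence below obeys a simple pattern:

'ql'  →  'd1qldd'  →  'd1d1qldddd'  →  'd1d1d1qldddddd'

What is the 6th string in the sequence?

Every step adds d1 to the front and dd to the end of the previous string.
From d1d1d1qldddddd, 2 further steps: d1d1d1qldddddd → d1d1d1d1qldddddddd → (answer).

d1d1d1d1d1qldddddddddd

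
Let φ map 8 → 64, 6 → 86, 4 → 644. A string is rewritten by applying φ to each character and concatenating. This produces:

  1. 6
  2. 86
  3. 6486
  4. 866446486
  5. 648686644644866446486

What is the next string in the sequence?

86644648664868664464486644644648686644644866446486

Replace each of the 21 characters of 648686644644866446486 in place — 86 644 64 86 64 86 86 644 644 86 644 644 64 86 86 644 644 86 644 64 86 — and concatenate.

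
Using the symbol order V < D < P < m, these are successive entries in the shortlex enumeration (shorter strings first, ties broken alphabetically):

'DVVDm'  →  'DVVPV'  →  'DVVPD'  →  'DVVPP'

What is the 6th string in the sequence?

Continuing the enumeration 2 steps past DVVPP: DVVPP → DVVPm → (answer).

DVVmV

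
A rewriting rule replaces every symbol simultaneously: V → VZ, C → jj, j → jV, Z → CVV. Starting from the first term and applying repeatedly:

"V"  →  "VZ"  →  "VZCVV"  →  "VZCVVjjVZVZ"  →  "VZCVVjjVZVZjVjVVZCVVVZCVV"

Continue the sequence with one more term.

VZCVVjjVZVZjVjVVZCVVVZCVVjVVZjVVZVZCVVjjVZVZVZCVVjjVZVZ

Applying the rule to each of the 25 symbols of VZCVVjjVZVZjVjVVZCVVVZCVV gives the pieces VZ CVV jj VZ VZ jV jV VZ CVV VZ CVV jV VZ jV VZ VZ CVV jj VZ VZ VZ CVV jj VZ VZ, which concatenate to the answer.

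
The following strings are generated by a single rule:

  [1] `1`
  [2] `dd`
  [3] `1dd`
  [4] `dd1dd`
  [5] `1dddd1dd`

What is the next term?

Each term (from the third on) is the two preceding terms concatenated in order: term 3 = 1·dd = 1dd.
So term 6 is dd1dd·1dddd1dd.

dd1dd1dddd1dd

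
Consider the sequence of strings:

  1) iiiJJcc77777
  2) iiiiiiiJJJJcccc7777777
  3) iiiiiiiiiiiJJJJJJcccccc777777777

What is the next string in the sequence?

Reading off run lengths: i runs 3, 7, 11; J runs 2, 4, 6; c runs 2, 4, 6; 7 runs 5, 7, 9 — each is linear in n (n = 1, 2, …).
Setting n = 4 gives 15, 8, 8, 11 characters in each block.

iiiiiiiiiiiiiiiJJJJJJJJcccccccc77777777777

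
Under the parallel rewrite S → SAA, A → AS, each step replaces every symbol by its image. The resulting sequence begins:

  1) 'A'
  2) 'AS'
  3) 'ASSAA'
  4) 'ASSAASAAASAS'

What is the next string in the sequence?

Apply φ to ASSAASAAASAS symbol by symbol: A→AS, S→SAA, S→SAA, A→AS, A→AS, S→SAA, A→AS, A→AS, A→AS, S→SAA, A→AS, S→SAA; joined: AS SAA SAA AS AS SAA AS AS AS SAA AS SAA.

ASSAASAAASASSAAASASASSAAASSAA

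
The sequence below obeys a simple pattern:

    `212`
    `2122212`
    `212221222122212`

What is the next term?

2122212221222122212221222122212

Every step duplicates the string with '2' between the halves.
So the next term is two copies of 212221222122212 with '2' between the halves.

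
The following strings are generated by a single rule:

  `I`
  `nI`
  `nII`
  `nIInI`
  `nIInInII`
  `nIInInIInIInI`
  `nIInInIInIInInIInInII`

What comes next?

Each term (from the third on) is the previous term followed by the one before it: term 3 = nI·I = nII.
Continuing: nIInInIInIInInIInInII · nIInInIInIInI gives term 8.

nIInInIInIInInIInInIInIInInIInIInI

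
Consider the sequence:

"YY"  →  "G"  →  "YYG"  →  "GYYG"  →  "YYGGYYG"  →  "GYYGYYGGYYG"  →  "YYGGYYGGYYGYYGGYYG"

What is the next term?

GYYGYYGGYYGYYGGYYGGYYGYYGGYYG

Each term (from the third on) is the two preceding terms concatenated in order: term 3 = YY·G = YYG.
Continuing: GYYGYYGGYYG · YYGGYYGGYYGYYGGYYG gives term 8.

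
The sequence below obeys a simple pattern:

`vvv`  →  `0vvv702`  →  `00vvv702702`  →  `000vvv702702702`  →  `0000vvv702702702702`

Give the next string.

Every step adds 0 to the front and 702 to the end of the previous string.
One more step from 0000vvv702702702702 gives the answer.

00000vvv702702702702702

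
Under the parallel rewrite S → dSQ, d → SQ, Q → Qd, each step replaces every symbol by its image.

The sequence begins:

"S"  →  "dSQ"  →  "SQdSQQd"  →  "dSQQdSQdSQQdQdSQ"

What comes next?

φ(dSQQdSQdSQQdQdSQ) expands symbol-by-symbol to SQ dSQ Qd Qd SQ dSQ Qd SQ dSQ Qd Qd SQ Qd SQ dSQ Qd; joining the 16 pieces gives the next term.

SQdSQQdQdSQdSQQdSQdSQQdQdSQQdSQdSQQd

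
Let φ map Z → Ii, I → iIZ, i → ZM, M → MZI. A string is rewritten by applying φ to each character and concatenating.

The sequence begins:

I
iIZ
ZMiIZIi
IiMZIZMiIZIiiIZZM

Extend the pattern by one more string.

Rewriting the 17 symbols of IiMZIZMiIZIiiIZZM one by one yields iIZ ZM MZI Ii iIZ Ii MZI ZM iIZ Ii iIZ ZM ZM iIZ Ii Ii MZI; concatenated:

iIZZMMZIIiiIZIiMZIZMiIZIiiIZZMZMiIZIiIiMZI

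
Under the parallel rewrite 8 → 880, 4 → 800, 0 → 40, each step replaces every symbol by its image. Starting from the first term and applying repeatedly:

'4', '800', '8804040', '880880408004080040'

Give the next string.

Replace each of the 18 characters of 880880408004080040 in place — 880 880 40 880 880 40 800 40 880 40 40 800 40 880 40 40 800 40 — and concatenate.

880880408808804080040880404080040880404080040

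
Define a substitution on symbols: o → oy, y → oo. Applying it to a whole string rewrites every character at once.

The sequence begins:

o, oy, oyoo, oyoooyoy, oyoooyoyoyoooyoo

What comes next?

oyoooyoyoyoooyoooyoooyoyoyoooyoy

φ(oyoooyoyoyoooyoo) expands symbol-by-symbol to oy oo oy oy oy oo oy oo oy oo oy oy oy oo oy oy; joining the 16 pieces gives the next term.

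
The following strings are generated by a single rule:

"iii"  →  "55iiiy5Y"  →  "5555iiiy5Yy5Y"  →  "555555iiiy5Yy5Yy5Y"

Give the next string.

Every step adds 55 to the front and y5Y to the end of the previous string.
Applying this once more to 555555iiiy5Yy5Yy5Y:

55555555iiiy5Yy5Yy5Yy5Y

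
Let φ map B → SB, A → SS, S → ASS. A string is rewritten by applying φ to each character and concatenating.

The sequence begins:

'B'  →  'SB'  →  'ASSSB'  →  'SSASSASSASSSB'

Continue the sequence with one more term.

φ(SSASSASSASSSB) expands symbol-by-symbol to ASS ASS SS ASS ASS SS ASS ASS SS ASS ASS ASS SB; joining the 13 pieces gives the next term.

ASSASSSSASSASSSSASSASSSSASSASSASSSB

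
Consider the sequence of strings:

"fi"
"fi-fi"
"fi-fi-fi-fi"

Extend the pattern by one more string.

fi-fi-fi-fi-fi-fi-fi-fi

Each string is two copies of the previous one joined by '-'.
So the next term is two copies of fi-fi-fi-fi with '-' between the halves.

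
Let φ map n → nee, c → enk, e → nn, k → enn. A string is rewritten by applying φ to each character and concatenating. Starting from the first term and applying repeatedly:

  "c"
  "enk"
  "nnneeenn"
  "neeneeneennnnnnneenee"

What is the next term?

neennnnneennnnneennnnneeneeneeneeneeneeneennnnneennnn

φ(neeneeneennnnnnneenee) expands symbol-by-symbol to nee nn nn nee nn nn nee nn nn nee nee nee nee nee nee nee nn nn nee nn nn; joining the 21 pieces gives the next term.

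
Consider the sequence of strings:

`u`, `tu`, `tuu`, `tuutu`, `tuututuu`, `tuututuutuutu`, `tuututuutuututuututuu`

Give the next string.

This is a Fibonacci-style word recurrence s(k) = s(k−1)·s(k−2): e.g. tu·u = tuu.
So term 8 is tuututuutuututuututuu·tuututuutuutu.

tuututuutuututuututuutuututuutuutu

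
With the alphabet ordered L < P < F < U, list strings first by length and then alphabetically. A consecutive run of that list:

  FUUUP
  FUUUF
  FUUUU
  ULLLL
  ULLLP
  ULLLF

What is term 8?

ULLPL

Continuing the enumeration 2 steps past ULLLF: ULLLF → ULLLU → (answer).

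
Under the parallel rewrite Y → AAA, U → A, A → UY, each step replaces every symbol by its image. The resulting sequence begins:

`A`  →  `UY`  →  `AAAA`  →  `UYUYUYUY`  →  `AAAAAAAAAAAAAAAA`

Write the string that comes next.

Applying the rule to each of the 16 symbols of AAAAAAAAAAAAAAAA gives the pieces UY UY UY UY UY UY UY UY UY UY UY UY UY UY UY UY, which concatenate to the answer.

UYUYUYUYUYUYUYUYUYUYUYUYUYUYUYUY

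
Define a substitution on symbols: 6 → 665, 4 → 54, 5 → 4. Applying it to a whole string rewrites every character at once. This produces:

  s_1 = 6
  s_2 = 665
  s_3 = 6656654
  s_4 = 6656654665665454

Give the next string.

66566546656654546656654665665454454

Applying the rule to each of the 16 symbols of 6656654665665454 gives the pieces 665 665 4 665 665 4 54 665 665 4 665 665 4 54 4 54, which concatenate to the answer.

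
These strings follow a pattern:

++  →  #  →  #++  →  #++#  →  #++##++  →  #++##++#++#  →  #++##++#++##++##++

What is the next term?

#++##++#++##++##++#++##++#++#

From term 3 onward, concatenate the last term with the second-to-last: #·++ = #++, #++·# = #++#, …
The next term joins #++##++#++##++##++ and #++##++#++#.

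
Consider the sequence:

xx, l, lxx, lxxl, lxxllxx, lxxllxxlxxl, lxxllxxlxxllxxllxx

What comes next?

lxxllxxlxxllxxllxxlxxllxxlxxl

This is a Fibonacci-style word recurrence s(k) = s(k−1)·s(k−2): e.g. l·xx = lxx.
The next term joins lxxllxxlxxllxxllxx and lxxllxxlxxl.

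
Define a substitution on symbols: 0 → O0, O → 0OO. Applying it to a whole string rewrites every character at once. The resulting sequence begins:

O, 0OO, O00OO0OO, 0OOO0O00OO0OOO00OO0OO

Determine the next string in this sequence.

O00OO0OO0OOO00OOO0O00OO0OOO00OO0OO0OOO0O00OO0OOO00OO0OO

Replace each of the 21 characters of 0OOO0O00OO0OOO00OO0OO in place — O0 0OO 0OO 0OO O0 0OO O0 O0 0OO 0OO O0 0OO 0OO 0OO O0 O0 0OO 0OO O0 0OO 0OO — and concatenate.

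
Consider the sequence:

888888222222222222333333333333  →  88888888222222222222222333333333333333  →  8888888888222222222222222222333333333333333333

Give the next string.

888888888888222222222222222222222333333333333333333333

Each string has the form 8^{2n} 2^{3n+3} 3^{3n+3}, where the shown terms are n = 3, 4, 5.
At n = 6 the blocks have lengths 12, 21, 21.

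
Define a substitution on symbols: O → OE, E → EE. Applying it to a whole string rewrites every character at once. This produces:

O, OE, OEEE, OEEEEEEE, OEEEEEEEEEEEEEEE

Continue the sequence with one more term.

OEEEEEEEEEEEEEEEEEEEEEEEEEEEEEEE

Replace each of the 16 characters of OEEEEEEEEEEEEEEE in place — OE EE EE EE EE EE EE EE EE EE EE EE EE EE EE EE — and concatenate.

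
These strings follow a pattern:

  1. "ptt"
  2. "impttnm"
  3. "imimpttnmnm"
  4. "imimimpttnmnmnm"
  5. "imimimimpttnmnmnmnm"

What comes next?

s(k+1) = im·s(k)·nm, so each term gains im as a prefix and nm as a suffix.
Applying this once more to imimimimpttnmnmnmnm:

imimimimimpttnmnmnmnmnm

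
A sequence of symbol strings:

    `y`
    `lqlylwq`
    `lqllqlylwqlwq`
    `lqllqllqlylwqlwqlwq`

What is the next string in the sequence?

Every step adds lql to the front and lwq to the end of the previous string.
One more step from lqllqllqlylwqlwqlwq gives the answer.

lqllqllqllqlylwqlwqlwqlwq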